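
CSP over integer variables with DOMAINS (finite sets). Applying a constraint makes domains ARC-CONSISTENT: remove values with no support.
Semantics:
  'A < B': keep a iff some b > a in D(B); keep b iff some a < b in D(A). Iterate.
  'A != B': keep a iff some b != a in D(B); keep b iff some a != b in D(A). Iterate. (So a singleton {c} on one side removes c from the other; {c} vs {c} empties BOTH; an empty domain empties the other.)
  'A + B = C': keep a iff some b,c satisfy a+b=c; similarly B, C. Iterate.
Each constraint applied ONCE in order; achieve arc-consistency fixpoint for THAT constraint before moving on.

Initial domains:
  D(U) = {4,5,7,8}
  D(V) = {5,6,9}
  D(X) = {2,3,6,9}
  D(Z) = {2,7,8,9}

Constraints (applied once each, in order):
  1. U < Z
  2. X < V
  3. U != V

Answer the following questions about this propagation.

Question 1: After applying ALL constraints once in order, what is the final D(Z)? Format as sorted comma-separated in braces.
Constraint 1 (U < Z) on D(U)={4,5,7,8} D(Z)={2,7,8,9}: Z {2,7,8,9}->{7,8,9}
Constraint 2 (X < V) on D(X)={2,3,6,9} D(V)={5,6,9}: X {2,3,6,9}->{2,3,6}
Constraint 3 (U != V) on D(U)={4,5,7,8} D(V)={5,6,9}: no change
So after all 3 constraints: D(Z) = {7,8,9}

Answer: {7,8,9}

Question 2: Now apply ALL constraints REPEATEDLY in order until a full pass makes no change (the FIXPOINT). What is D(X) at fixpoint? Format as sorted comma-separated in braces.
pass 0 (initial): D(X)={2,3,6,9}
pass 1: X {2,3,6,9}->{2,3,6}; Z {2,7,8,9}->{7,8,9}
pass 2: no change
Fixpoint after 2 passes: D(X) = {2,3,6}

Answer: {2,3,6}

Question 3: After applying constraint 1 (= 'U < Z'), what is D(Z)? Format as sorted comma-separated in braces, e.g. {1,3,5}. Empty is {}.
Constraint 1 (U < Z) on D(U)={4,5,7,8} D(Z)={2,7,8,9}: Z {2,7,8,9}->{7,8,9}
So after constraint 1: D(Z) = {7,8,9}

Answer: {7,8,9}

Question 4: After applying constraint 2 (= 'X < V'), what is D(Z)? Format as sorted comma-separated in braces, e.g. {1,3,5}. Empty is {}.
Constraint 1 (U < Z) on D(U)={4,5,7,8} D(Z)={2,7,8,9}: Z {2,7,8,9}->{7,8,9}
Constraint 2 (X < V) on D(X)={2,3,6,9} D(V)={5,6,9}: X {2,3,6,9}->{2,3,6}
So after constraint 2: D(Z) = {7,8,9}

Answer: {7,8,9}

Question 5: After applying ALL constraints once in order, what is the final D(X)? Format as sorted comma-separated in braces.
Constraint 1 (U < Z) on D(U)={4,5,7,8} D(Z)={2,7,8,9}: Z {2,7,8,9}->{7,8,9}
Constraint 2 (X < V) on D(X)={2,3,6,9} D(V)={5,6,9}: X {2,3,6,9}->{2,3,6}
Constraint 3 (U != V) on D(U)={4,5,7,8} D(V)={5,6,9}: no change
So after all 3 constraints: D(X) = {2,3,6}

Answer: {2,3,6}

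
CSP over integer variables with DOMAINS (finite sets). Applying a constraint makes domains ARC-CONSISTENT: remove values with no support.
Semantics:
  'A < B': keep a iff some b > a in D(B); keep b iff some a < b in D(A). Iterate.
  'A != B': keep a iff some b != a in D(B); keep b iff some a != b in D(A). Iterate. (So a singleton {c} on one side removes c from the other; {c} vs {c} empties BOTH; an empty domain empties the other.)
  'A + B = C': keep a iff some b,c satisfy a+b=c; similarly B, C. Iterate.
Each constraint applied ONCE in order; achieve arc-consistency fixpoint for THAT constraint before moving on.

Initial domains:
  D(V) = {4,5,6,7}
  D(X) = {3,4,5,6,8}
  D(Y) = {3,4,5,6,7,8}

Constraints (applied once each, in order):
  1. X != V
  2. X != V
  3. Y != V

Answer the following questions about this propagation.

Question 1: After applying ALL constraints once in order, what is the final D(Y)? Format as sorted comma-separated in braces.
Constraint 1 (X != V) on D(X)={3,4,5,6,8} D(V)={4,5,6,7}: no change
Constraint 2 (X != V) on D(X)={3,4,5,6,8} D(V)={4,5,6,7}: no change
Constraint 3 (Y != V) on D(Y)={3,4,5,6,7,8} D(V)={4,5,6,7}: no change
So after all 3 constraints: D(Y) = {3,4,5,6,7,8}

Answer: {3,4,5,6,7,8}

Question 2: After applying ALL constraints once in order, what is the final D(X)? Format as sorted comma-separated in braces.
Answer: {3,4,5,6,8}

Derivation:
Constraint 1 (X != V) on D(X)={3,4,5,6,8} D(V)={4,5,6,7}: no change
Constraint 2 (X != V) on D(X)={3,4,5,6,8} D(V)={4,5,6,7}: no change
Constraint 3 (Y != V) on D(Y)={3,4,5,6,7,8} D(V)={4,5,6,7}: no change
So after all 3 constraints: D(X) = {3,4,5,6,8}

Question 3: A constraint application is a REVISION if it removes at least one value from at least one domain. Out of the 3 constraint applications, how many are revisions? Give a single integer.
Answer: 0

Derivation:
Constraint 1 (X != V) on D(X)={3,4,5,6,8} D(V)={4,5,6,7}: no change => not a revision
Constraint 2 (X != V) on D(X)={3,4,5,6,8} D(V)={4,5,6,7}: no change => not a revision
Constraint 3 (Y != V) on D(Y)={3,4,5,6,7,8} D(V)={4,5,6,7}: no change => not a revision
Total revisions = 0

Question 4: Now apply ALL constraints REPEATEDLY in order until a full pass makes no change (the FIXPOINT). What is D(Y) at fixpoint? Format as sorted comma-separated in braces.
Answer: {3,4,5,6,7,8}

Derivation:
pass 0 (initial): D(Y)={3,4,5,6,7,8}
pass 1: no change
Fixpoint after 1 passes: D(Y) = {3,4,5,6,7,8}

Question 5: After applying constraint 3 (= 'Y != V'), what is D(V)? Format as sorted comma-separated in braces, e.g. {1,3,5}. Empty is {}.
Constraint 1 (X != V) on D(X)={3,4,5,6,8} D(V)={4,5,6,7}: no change
Constraint 2 (X != V) on D(X)={3,4,5,6,8} D(V)={4,5,6,7}: no change
Constraint 3 (Y != V) on D(Y)={3,4,5,6,7,8} D(V)={4,5,6,7}: no change
So after constraint 3: D(V) = {4,5,6,7}

Answer: {4,5,6,7}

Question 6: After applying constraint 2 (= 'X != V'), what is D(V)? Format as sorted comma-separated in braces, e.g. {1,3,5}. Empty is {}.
Answer: {4,5,6,7}

Derivation:
Constraint 1 (X != V) on D(X)={3,4,5,6,8} D(V)={4,5,6,7}: no change
Constraint 2 (X != V) on D(X)={3,4,5,6,8} D(V)={4,5,6,7}: no change
So after constraint 2: D(V) = {4,5,6,7}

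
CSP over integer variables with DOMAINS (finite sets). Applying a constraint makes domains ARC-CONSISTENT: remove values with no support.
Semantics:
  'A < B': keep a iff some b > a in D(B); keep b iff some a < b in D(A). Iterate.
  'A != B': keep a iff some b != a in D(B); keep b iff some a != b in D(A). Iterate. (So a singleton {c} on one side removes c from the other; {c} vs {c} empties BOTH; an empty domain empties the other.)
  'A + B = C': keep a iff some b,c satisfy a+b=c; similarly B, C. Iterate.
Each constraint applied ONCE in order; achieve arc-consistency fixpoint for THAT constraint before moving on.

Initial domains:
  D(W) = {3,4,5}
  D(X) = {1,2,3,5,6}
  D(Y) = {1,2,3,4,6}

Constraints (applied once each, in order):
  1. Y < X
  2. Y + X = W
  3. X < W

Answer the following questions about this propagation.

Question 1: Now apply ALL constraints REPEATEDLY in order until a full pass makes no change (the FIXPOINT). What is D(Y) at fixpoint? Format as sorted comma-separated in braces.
Answer: {1,2}

Derivation:
pass 0 (initial): D(Y)={1,2,3,4,6}
pass 1: X {1,2,3,5,6}->{2,3}; Y {1,2,3,4,6}->{1,2,3}
pass 2: Y {1,2,3}->{1,2}
pass 3: no change
Fixpoint after 3 passes: D(Y) = {1,2}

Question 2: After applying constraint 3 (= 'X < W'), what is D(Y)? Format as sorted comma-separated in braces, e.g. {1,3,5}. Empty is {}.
Answer: {1,2,3}

Derivation:
Constraint 1 (Y < X) on D(Y)={1,2,3,4,6} D(X)={1,2,3,5,6}: Y {1,2,3,4,6}->{1,2,3,4}; X {1,2,3,5,6}->{2,3,5,6}
Constraint 2 (Y + X = W) on D(Y)={1,2,3,4} D(X)={2,3,5,6} D(W)={3,4,5}: Y {1,2,3,4}->{1,2,3}; X {2,3,5,6}->{2,3}
Constraint 3 (X < W) on D(X)={2,3} D(W)={3,4,5}: no change
So after constraint 3: D(Y) = {1,2,3}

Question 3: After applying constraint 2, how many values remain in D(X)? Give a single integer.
Answer: 2

Derivation:
Constraint 1 (Y < X) on D(Y)={1,2,3,4,6} D(X)={1,2,3,5,6}: Y {1,2,3,4,6}->{1,2,3,4}; X {1,2,3,5,6}->{2,3,5,6}
Constraint 2 (Y + X = W) on D(Y)={1,2,3,4} D(X)={2,3,5,6} D(W)={3,4,5}: Y {1,2,3,4}->{1,2,3}; X {2,3,5,6}->{2,3}
So after constraint 2: D(X)={2,3}, size = 2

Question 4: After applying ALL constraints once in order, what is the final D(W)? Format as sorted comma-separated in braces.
Answer: {3,4,5}

Derivation:
Constraint 1 (Y < X) on D(Y)={1,2,3,4,6} D(X)={1,2,3,5,6}: Y {1,2,3,4,6}->{1,2,3,4}; X {1,2,3,5,6}->{2,3,5,6}
Constraint 2 (Y + X = W) on D(Y)={1,2,3,4} D(X)={2,3,5,6} D(W)={3,4,5}: Y {1,2,3,4}->{1,2,3}; X {2,3,5,6}->{2,3}
Constraint 3 (X < W) on D(X)={2,3} D(W)={3,4,5}: no change
So after all 3 constraints: D(W) = {3,4,5}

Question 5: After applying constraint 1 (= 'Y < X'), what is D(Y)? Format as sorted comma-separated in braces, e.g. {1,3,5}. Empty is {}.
Answer: {1,2,3,4}

Derivation:
Constraint 1 (Y < X) on D(Y)={1,2,3,4,6} D(X)={1,2,3,5,6}: Y {1,2,3,4,6}->{1,2,3,4}; X {1,2,3,5,6}->{2,3,5,6}
So after constraint 1: D(Y) = {1,2,3,4}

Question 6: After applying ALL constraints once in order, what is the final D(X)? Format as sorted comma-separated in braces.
Constraint 1 (Y < X) on D(Y)={1,2,3,4,6} D(X)={1,2,3,5,6}: Y {1,2,3,4,6}->{1,2,3,4}; X {1,2,3,5,6}->{2,3,5,6}
Constraint 2 (Y + X = W) on D(Y)={1,2,3,4} D(X)={2,3,5,6} D(W)={3,4,5}: Y {1,2,3,4}->{1,2,3}; X {2,3,5,6}->{2,3}
Constraint 3 (X < W) on D(X)={2,3} D(W)={3,4,5}: no change
So after all 3 constraints: D(X) = {2,3}

Answer: {2,3}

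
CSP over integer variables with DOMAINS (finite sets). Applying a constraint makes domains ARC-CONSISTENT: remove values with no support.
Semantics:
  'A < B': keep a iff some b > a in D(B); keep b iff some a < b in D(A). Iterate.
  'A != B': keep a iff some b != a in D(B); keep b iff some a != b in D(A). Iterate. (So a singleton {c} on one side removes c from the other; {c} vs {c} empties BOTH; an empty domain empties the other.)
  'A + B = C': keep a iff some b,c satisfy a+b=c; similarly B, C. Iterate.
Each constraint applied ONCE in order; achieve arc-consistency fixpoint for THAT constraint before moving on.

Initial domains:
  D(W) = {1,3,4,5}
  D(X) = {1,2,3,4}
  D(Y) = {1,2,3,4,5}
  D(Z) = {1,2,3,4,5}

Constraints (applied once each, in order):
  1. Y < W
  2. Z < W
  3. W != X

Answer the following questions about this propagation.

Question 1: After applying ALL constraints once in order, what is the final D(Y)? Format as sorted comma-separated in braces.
Answer: {1,2,3,4}

Derivation:
Constraint 1 (Y < W) on D(Y)={1,2,3,4,5} D(W)={1,3,4,5}: Y {1,2,3,4,5}->{1,2,3,4}; W {1,3,4,5}->{3,4,5}
Constraint 2 (Z < W) on D(Z)={1,2,3,4,5} D(W)={3,4,5}: Z {1,2,3,4,5}->{1,2,3,4}
Constraint 3 (W != X) on D(W)={3,4,5} D(X)={1,2,3,4}: no change
So after all 3 constraints: D(Y) = {1,2,3,4}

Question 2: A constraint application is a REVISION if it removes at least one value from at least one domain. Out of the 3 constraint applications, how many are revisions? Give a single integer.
Constraint 1 (Y < W) on D(Y)={1,2,3,4,5} D(W)={1,3,4,5}: Y {1,2,3,4,5}->{1,2,3,4}; W {1,3,4,5}->{3,4,5} => REVISION
Constraint 2 (Z < W) on D(Z)={1,2,3,4,5} D(W)={3,4,5}: Z {1,2,3,4,5}->{1,2,3,4} => REVISION
Constraint 3 (W != X) on D(W)={3,4,5} D(X)={1,2,3,4}: no change => not a revision
Total revisions = 2

Answer: 2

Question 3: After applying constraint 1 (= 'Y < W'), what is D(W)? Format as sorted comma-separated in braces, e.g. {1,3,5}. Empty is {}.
Answer: {3,4,5}

Derivation:
Constraint 1 (Y < W) on D(Y)={1,2,3,4,5} D(W)={1,3,4,5}: Y {1,2,3,4,5}->{1,2,3,4}; W {1,3,4,5}->{3,4,5}
So after constraint 1: D(W) = {3,4,5}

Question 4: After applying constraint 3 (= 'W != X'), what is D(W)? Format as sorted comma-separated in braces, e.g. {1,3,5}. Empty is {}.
Answer: {3,4,5}

Derivation:
Constraint 1 (Y < W) on D(Y)={1,2,3,4,5} D(W)={1,3,4,5}: Y {1,2,3,4,5}->{1,2,3,4}; W {1,3,4,5}->{3,4,5}
Constraint 2 (Z < W) on D(Z)={1,2,3,4,5} D(W)={3,4,5}: Z {1,2,3,4,5}->{1,2,3,4}
Constraint 3 (W != X) on D(W)={3,4,5} D(X)={1,2,3,4}: no change
So after constraint 3: D(W) = {3,4,5}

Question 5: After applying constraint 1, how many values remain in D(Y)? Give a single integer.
Constraint 1 (Y < W) on D(Y)={1,2,3,4,5} D(W)={1,3,4,5}: Y {1,2,3,4,5}->{1,2,3,4}; W {1,3,4,5}->{3,4,5}
So after constraint 1: D(Y)={1,2,3,4}, size = 4

Answer: 4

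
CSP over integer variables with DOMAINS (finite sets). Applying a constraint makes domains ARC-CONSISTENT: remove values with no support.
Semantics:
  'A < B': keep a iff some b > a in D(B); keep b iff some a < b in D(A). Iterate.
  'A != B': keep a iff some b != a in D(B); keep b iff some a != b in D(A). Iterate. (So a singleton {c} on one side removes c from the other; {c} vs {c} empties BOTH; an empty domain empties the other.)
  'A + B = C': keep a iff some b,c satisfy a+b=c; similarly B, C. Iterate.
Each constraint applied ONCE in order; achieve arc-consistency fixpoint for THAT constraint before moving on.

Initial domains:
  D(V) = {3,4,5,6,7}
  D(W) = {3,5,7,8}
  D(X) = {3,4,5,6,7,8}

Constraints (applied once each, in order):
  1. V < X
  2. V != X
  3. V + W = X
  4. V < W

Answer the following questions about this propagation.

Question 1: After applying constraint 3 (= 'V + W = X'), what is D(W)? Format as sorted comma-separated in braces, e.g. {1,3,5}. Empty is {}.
Answer: {3,5}

Derivation:
Constraint 1 (V < X) on D(V)={3,4,5,6,7} D(X)={3,4,5,6,7,8}: X {3,4,5,6,7,8}->{4,5,6,7,8}
Constraint 2 (V != X) on D(V)={3,4,5,6,7} D(X)={4,5,6,7,8}: no change
Constraint 3 (V + W = X) on D(V)={3,4,5,6,7} D(W)={3,5,7,8} D(X)={4,5,6,7,8}: V {3,4,5,6,7}->{3,4,5}; W {3,5,7,8}->{3,5}; X {4,5,6,7,8}->{6,7,8}
So after constraint 3: D(W) = {3,5}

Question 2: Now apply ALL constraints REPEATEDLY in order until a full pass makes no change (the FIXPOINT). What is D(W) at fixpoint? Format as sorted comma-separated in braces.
Answer: {5}

Derivation:
pass 0 (initial): D(W)={3,5,7,8}
pass 1: V {3,4,5,6,7}->{3,4}; W {3,5,7,8}->{5}; X {3,4,5,6,7,8}->{6,7,8}
pass 2: V {3,4}->{3}; X {6,7,8}->{8}
pass 3: no change
Fixpoint after 3 passes: D(W) = {5}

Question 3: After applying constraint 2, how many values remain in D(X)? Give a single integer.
Constraint 1 (V < X) on D(V)={3,4,5,6,7} D(X)={3,4,5,6,7,8}: X {3,4,5,6,7,8}->{4,5,6,7,8}
Constraint 2 (V != X) on D(V)={3,4,5,6,7} D(X)={4,5,6,7,8}: no change
So after constraint 2: D(X)={4,5,6,7,8}, size = 5

Answer: 5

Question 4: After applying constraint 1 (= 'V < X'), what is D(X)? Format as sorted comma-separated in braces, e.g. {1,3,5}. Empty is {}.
Constraint 1 (V < X) on D(V)={3,4,5,6,7} D(X)={3,4,5,6,7,8}: X {3,4,5,6,7,8}->{4,5,6,7,8}
So after constraint 1: D(X) = {4,5,6,7,8}

Answer: {4,5,6,7,8}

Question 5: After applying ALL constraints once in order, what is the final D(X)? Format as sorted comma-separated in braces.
Constraint 1 (V < X) on D(V)={3,4,5,6,7} D(X)={3,4,5,6,7,8}: X {3,4,5,6,7,8}->{4,5,6,7,8}
Constraint 2 (V != X) on D(V)={3,4,5,6,7} D(X)={4,5,6,7,8}: no change
Constraint 3 (V + W = X) on D(V)={3,4,5,6,7} D(W)={3,5,7,8} D(X)={4,5,6,7,8}: V {3,4,5,6,7}->{3,4,5}; W {3,5,7,8}->{3,5}; X {4,5,6,7,8}->{6,7,8}
Constraint 4 (V < W) on D(V)={3,4,5} D(W)={3,5}: V {3,4,5}->{3,4}; W {3,5}->{5}
So after all 4 constraints: D(X) = {6,7,8}

Answer: {6,7,8}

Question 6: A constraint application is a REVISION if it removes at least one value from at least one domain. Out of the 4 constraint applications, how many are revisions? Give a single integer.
Answer: 3

Derivation:
Constraint 1 (V < X) on D(V)={3,4,5,6,7} D(X)={3,4,5,6,7,8}: X {3,4,5,6,7,8}->{4,5,6,7,8} => REVISION
Constraint 2 (V != X) on D(V)={3,4,5,6,7} D(X)={4,5,6,7,8}: no change => not a revision
Constraint 3 (V + W = X) on D(V)={3,4,5,6,7} D(W)={3,5,7,8} D(X)={4,5,6,7,8}: V {3,4,5,6,7}->{3,4,5}; W {3,5,7,8}->{3,5}; X {4,5,6,7,8}->{6,7,8} => REVISION
Constraint 4 (V < W) on D(V)={3,4,5} D(W)={3,5}: V {3,4,5}->{3,4}; W {3,5}->{5} => REVISION
Total revisions = 3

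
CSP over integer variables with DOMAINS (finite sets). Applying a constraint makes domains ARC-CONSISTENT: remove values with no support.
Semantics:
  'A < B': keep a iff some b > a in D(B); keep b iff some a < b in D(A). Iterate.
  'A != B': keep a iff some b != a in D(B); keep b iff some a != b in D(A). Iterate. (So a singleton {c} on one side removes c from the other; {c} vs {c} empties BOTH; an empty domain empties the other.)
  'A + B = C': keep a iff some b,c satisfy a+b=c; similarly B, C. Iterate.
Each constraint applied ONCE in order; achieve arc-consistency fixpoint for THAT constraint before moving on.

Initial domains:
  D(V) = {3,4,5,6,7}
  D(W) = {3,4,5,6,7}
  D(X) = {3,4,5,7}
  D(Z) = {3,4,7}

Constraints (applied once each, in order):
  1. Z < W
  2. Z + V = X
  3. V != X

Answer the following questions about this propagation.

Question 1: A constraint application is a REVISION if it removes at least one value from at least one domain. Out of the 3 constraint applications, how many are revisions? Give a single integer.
Answer: 2

Derivation:
Constraint 1 (Z < W) on D(Z)={3,4,7} D(W)={3,4,5,6,7}: Z {3,4,7}->{3,4}; W {3,4,5,6,7}->{4,5,6,7} => REVISION
Constraint 2 (Z + V = X) on D(Z)={3,4} D(V)={3,4,5,6,7} D(X)={3,4,5,7}: V {3,4,5,6,7}->{3,4}; X {3,4,5,7}->{7} => REVISION
Constraint 3 (V != X) on D(V)={3,4} D(X)={7}: no change => not a revision
Total revisions = 2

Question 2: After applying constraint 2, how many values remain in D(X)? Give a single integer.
Constraint 1 (Z < W) on D(Z)={3,4,7} D(W)={3,4,5,6,7}: Z {3,4,7}->{3,4}; W {3,4,5,6,7}->{4,5,6,7}
Constraint 2 (Z + V = X) on D(Z)={3,4} D(V)={3,4,5,6,7} D(X)={3,4,5,7}: V {3,4,5,6,7}->{3,4}; X {3,4,5,7}->{7}
So after constraint 2: D(X)={7}, size = 1

Answer: 1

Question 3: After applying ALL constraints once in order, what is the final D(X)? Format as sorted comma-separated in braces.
Constraint 1 (Z < W) on D(Z)={3,4,7} D(W)={3,4,5,6,7}: Z {3,4,7}->{3,4}; W {3,4,5,6,7}->{4,5,6,7}
Constraint 2 (Z + V = X) on D(Z)={3,4} D(V)={3,4,5,6,7} D(X)={3,4,5,7}: V {3,4,5,6,7}->{3,4}; X {3,4,5,7}->{7}
Constraint 3 (V != X) on D(V)={3,4} D(X)={7}: no change
So after all 3 constraints: D(X) = {7}

Answer: {7}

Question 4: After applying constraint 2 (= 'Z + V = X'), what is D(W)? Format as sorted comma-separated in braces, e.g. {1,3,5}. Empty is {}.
Answer: {4,5,6,7}

Derivation:
Constraint 1 (Z < W) on D(Z)={3,4,7} D(W)={3,4,5,6,7}: Z {3,4,7}->{3,4}; W {3,4,5,6,7}->{4,5,6,7}
Constraint 2 (Z + V = X) on D(Z)={3,4} D(V)={3,4,5,6,7} D(X)={3,4,5,7}: V {3,4,5,6,7}->{3,4}; X {3,4,5,7}->{7}
So after constraint 2: D(W) = {4,5,6,7}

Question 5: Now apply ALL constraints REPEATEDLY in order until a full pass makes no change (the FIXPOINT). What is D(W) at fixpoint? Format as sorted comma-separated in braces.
Answer: {4,5,6,7}

Derivation:
pass 0 (initial): D(W)={3,4,5,6,7}
pass 1: V {3,4,5,6,7}->{3,4}; W {3,4,5,6,7}->{4,5,6,7}; X {3,4,5,7}->{7}; Z {3,4,7}->{3,4}
pass 2: no change
Fixpoint after 2 passes: D(W) = {4,5,6,7}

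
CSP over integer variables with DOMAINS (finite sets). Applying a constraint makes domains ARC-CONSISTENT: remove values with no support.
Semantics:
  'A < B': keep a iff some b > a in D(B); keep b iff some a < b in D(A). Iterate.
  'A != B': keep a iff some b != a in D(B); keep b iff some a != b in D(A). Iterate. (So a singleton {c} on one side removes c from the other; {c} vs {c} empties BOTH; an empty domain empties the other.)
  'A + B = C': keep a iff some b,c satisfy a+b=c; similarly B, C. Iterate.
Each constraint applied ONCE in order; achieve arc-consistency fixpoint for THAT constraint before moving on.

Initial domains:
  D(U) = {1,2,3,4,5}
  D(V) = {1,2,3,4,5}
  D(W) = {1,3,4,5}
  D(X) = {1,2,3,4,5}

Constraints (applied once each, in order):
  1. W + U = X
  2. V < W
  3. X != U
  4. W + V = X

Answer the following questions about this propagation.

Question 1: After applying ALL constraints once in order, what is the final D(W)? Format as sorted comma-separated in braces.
Constraint 1 (W + U = X) on D(W)={1,3,4,5} D(U)={1,2,3,4,5} D(X)={1,2,3,4,5}: W {1,3,4,5}->{1,3,4}; U {1,2,3,4,5}->{1,2,3,4}; X {1,2,3,4,5}->{2,3,4,5}
Constraint 2 (V < W) on D(V)={1,2,3,4,5} D(W)={1,3,4}: V {1,2,3,4,5}->{1,2,3}; W {1,3,4}->{3,4}
Constraint 3 (X != U) on D(X)={2,3,4,5} D(U)={1,2,3,4}: no change
Constraint 4 (W + V = X) on D(W)={3,4} D(V)={1,2,3} D(X)={2,3,4,5}: V {1,2,3}->{1,2}; X {2,3,4,5}->{4,5}
So after all 4 constraints: D(W) = {3,4}

Answer: {3,4}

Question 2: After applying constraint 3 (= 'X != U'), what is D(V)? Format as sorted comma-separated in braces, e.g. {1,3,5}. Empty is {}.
Constraint 1 (W + U = X) on D(W)={1,3,4,5} D(U)={1,2,3,4,5} D(X)={1,2,3,4,5}: W {1,3,4,5}->{1,3,4}; U {1,2,3,4,5}->{1,2,3,4}; X {1,2,3,4,5}->{2,3,4,5}
Constraint 2 (V < W) on D(V)={1,2,3,4,5} D(W)={1,3,4}: V {1,2,3,4,5}->{1,2,3}; W {1,3,4}->{3,4}
Constraint 3 (X != U) on D(X)={2,3,4,5} D(U)={1,2,3,4}: no change
So after constraint 3: D(V) = {1,2,3}

Answer: {1,2,3}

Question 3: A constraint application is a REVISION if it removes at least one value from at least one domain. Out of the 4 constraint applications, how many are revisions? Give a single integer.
Constraint 1 (W + U = X) on D(W)={1,3,4,5} D(U)={1,2,3,4,5} D(X)={1,2,3,4,5}: W {1,3,4,5}->{1,3,4}; U {1,2,3,4,5}->{1,2,3,4}; X {1,2,3,4,5}->{2,3,4,5} => REVISION
Constraint 2 (V < W) on D(V)={1,2,3,4,5} D(W)={1,3,4}: V {1,2,3,4,5}->{1,2,3}; W {1,3,4}->{3,4} => REVISION
Constraint 3 (X != U) on D(X)={2,3,4,5} D(U)={1,2,3,4}: no change => not a revision
Constraint 4 (W + V = X) on D(W)={3,4} D(V)={1,2,3} D(X)={2,3,4,5}: V {1,2,3}->{1,2}; X {2,3,4,5}->{4,5} => REVISION
Total revisions = 3

Answer: 3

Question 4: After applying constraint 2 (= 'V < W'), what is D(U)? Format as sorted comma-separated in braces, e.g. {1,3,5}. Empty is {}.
Answer: {1,2,3,4}

Derivation:
Constraint 1 (W + U = X) on D(W)={1,3,4,5} D(U)={1,2,3,4,5} D(X)={1,2,3,4,5}: W {1,3,4,5}->{1,3,4}; U {1,2,3,4,5}->{1,2,3,4}; X {1,2,3,4,5}->{2,3,4,5}
Constraint 2 (V < W) on D(V)={1,2,3,4,5} D(W)={1,3,4}: V {1,2,3,4,5}->{1,2,3}; W {1,3,4}->{3,4}
So after constraint 2: D(U) = {1,2,3,4}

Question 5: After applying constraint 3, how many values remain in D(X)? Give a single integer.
Constraint 1 (W + U = X) on D(W)={1,3,4,5} D(U)={1,2,3,4,5} D(X)={1,2,3,4,5}: W {1,3,4,5}->{1,3,4}; U {1,2,3,4,5}->{1,2,3,4}; X {1,2,3,4,5}->{2,3,4,5}
Constraint 2 (V < W) on D(V)={1,2,3,4,5} D(W)={1,3,4}: V {1,2,3,4,5}->{1,2,3}; W {1,3,4}->{3,4}
Constraint 3 (X != U) on D(X)={2,3,4,5} D(U)={1,2,3,4}: no change
So after constraint 3: D(X)={2,3,4,5}, size = 4

Answer: 4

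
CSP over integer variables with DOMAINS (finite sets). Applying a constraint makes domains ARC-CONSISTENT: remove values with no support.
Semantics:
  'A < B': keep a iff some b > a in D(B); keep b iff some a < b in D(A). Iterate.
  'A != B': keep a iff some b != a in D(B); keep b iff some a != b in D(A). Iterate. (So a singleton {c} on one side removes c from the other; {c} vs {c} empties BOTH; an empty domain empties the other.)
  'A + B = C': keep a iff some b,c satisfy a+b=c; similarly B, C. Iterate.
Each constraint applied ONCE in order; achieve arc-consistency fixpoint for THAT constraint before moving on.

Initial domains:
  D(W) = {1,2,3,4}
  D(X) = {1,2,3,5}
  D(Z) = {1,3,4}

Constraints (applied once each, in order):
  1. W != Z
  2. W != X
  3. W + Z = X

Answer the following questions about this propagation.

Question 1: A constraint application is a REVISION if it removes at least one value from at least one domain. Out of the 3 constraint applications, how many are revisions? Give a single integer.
Answer: 1

Derivation:
Constraint 1 (W != Z) on D(W)={1,2,3,4} D(Z)={1,3,4}: no change => not a revision
Constraint 2 (W != X) on D(W)={1,2,3,4} D(X)={1,2,3,5}: no change => not a revision
Constraint 3 (W + Z = X) on D(W)={1,2,3,4} D(Z)={1,3,4} D(X)={1,2,3,5}: W {1,2,3,4}->{1,2,4}; X {1,2,3,5}->{2,3,5} => REVISION
Total revisions = 1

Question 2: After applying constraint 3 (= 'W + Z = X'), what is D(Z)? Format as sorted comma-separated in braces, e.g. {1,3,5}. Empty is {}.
Answer: {1,3,4}

Derivation:
Constraint 1 (W != Z) on D(W)={1,2,3,4} D(Z)={1,3,4}: no change
Constraint 2 (W != X) on D(W)={1,2,3,4} D(X)={1,2,3,5}: no change
Constraint 3 (W + Z = X) on D(W)={1,2,3,4} D(Z)={1,3,4} D(X)={1,2,3,5}: W {1,2,3,4}->{1,2,4}; X {1,2,3,5}->{2,3,5}
So after constraint 3: D(Z) = {1,3,4}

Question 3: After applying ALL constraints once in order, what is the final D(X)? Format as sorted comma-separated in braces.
Answer: {2,3,5}

Derivation:
Constraint 1 (W != Z) on D(W)={1,2,3,4} D(Z)={1,3,4}: no change
Constraint 2 (W != X) on D(W)={1,2,3,4} D(X)={1,2,3,5}: no change
Constraint 3 (W + Z = X) on D(W)={1,2,3,4} D(Z)={1,3,4} D(X)={1,2,3,5}: W {1,2,3,4}->{1,2,4}; X {1,2,3,5}->{2,3,5}
So after all 3 constraints: D(X) = {2,3,5}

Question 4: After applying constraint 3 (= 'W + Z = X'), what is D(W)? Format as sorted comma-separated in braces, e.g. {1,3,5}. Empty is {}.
Answer: {1,2,4}

Derivation:
Constraint 1 (W != Z) on D(W)={1,2,3,4} D(Z)={1,3,4}: no change
Constraint 2 (W != X) on D(W)={1,2,3,4} D(X)={1,2,3,5}: no change
Constraint 3 (W + Z = X) on D(W)={1,2,3,4} D(Z)={1,3,4} D(X)={1,2,3,5}: W {1,2,3,4}->{1,2,4}; X {1,2,3,5}->{2,3,5}
So after constraint 3: D(W) = {1,2,4}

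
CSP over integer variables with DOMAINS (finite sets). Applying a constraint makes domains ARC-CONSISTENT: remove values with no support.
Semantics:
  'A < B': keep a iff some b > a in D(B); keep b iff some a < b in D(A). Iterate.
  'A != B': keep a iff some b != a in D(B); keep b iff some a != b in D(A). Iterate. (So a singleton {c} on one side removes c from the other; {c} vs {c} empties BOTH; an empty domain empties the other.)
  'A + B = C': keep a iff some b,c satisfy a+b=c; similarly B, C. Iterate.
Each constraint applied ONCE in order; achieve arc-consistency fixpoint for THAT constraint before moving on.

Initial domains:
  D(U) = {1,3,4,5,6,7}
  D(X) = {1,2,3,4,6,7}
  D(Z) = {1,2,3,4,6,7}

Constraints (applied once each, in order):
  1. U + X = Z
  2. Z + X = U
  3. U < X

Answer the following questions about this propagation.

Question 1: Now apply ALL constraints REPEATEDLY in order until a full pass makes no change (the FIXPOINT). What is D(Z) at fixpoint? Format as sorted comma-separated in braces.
pass 0 (initial): D(Z)={1,2,3,4,6,7}
pass 1: U {1,3,4,5,6,7}->{3}; X {1,2,3,4,6,7}->{4}; Z {1,2,3,4,6,7}->{2,3,4}
pass 2: U {3}->{}; X {4}->{}; Z {2,3,4}->{}
pass 3: no change
Fixpoint after 3 passes: D(Z) = {}

Answer: {}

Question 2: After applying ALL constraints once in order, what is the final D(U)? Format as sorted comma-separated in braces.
Answer: {3}

Derivation:
Constraint 1 (U + X = Z) on D(U)={1,3,4,5,6,7} D(X)={1,2,3,4,6,7} D(Z)={1,2,3,4,6,7}: U {1,3,4,5,6,7}->{1,3,4,5,6}; X {1,2,3,4,6,7}->{1,2,3,4,6}; Z {1,2,3,4,6,7}->{2,3,4,6,7}
Constraint 2 (Z + X = U) on D(Z)={2,3,4,6,7} D(X)={1,2,3,4,6} D(U)={1,3,4,5,6}: Z {2,3,4,6,7}->{2,3,4}; X {1,2,3,4,6}->{1,2,3,4}; U {1,3,4,5,6}->{3,4,5,6}
Constraint 3 (U < X) on D(U)={3,4,5,6} D(X)={1,2,3,4}: U {3,4,5,6}->{3}; X {1,2,3,4}->{4}
So after all 3 constraints: D(U) = {3}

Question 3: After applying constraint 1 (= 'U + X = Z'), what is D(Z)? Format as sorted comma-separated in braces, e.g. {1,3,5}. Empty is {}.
Constraint 1 (U + X = Z) on D(U)={1,3,4,5,6,7} D(X)={1,2,3,4,6,7} D(Z)={1,2,3,4,6,7}: U {1,3,4,5,6,7}->{1,3,4,5,6}; X {1,2,3,4,6,7}->{1,2,3,4,6}; Z {1,2,3,4,6,7}->{2,3,4,6,7}
So after constraint 1: D(Z) = {2,3,4,6,7}

Answer: {2,3,4,6,7}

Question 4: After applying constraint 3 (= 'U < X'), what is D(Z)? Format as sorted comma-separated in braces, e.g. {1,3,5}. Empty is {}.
Constraint 1 (U + X = Z) on D(U)={1,3,4,5,6,7} D(X)={1,2,3,4,6,7} D(Z)={1,2,3,4,6,7}: U {1,3,4,5,6,7}->{1,3,4,5,6}; X {1,2,3,4,6,7}->{1,2,3,4,6}; Z {1,2,3,4,6,7}->{2,3,4,6,7}
Constraint 2 (Z + X = U) on D(Z)={2,3,4,6,7} D(X)={1,2,3,4,6} D(U)={1,3,4,5,6}: Z {2,3,4,6,7}->{2,3,4}; X {1,2,3,4,6}->{1,2,3,4}; U {1,3,4,5,6}->{3,4,5,6}
Constraint 3 (U < X) on D(U)={3,4,5,6} D(X)={1,2,3,4}: U {3,4,5,6}->{3}; X {1,2,3,4}->{4}
So after constraint 3: D(Z) = {2,3,4}

Answer: {2,3,4}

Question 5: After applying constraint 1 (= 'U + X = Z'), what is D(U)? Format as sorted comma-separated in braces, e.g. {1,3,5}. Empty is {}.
Answer: {1,3,4,5,6}

Derivation:
Constraint 1 (U + X = Z) on D(U)={1,3,4,5,6,7} D(X)={1,2,3,4,6,7} D(Z)={1,2,3,4,6,7}: U {1,3,4,5,6,7}->{1,3,4,5,6}; X {1,2,3,4,6,7}->{1,2,3,4,6}; Z {1,2,3,4,6,7}->{2,3,4,6,7}
So after constraint 1: D(U) = {1,3,4,5,6}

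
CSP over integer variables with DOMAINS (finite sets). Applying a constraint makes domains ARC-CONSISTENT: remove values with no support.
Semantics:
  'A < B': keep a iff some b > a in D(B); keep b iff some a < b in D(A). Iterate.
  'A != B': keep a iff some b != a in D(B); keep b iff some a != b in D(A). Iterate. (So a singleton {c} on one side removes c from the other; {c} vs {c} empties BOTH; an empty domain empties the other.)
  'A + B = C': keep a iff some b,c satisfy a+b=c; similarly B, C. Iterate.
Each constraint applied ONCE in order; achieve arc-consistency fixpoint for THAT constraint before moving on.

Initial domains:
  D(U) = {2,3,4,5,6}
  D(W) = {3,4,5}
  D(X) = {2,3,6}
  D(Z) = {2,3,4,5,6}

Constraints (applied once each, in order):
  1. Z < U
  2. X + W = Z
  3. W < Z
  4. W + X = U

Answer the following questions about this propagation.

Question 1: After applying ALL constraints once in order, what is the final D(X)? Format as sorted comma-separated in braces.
Constraint 1 (Z < U) on D(Z)={2,3,4,5,6} D(U)={2,3,4,5,6}: Z {2,3,4,5,6}->{2,3,4,5}; U {2,3,4,5,6}->{3,4,5,6}
Constraint 2 (X + W = Z) on D(X)={2,3,6} D(W)={3,4,5} D(Z)={2,3,4,5}: X {2,3,6}->{2}; W {3,4,5}->{3}; Z {2,3,4,5}->{5}
Constraint 3 (W < Z) on D(W)={3} D(Z)={5}: no change
Constraint 4 (W + X = U) on D(W)={3} D(X)={2} D(U)={3,4,5,6}: U {3,4,5,6}->{5}
So after all 4 constraints: D(X) = {2}

Answer: {2}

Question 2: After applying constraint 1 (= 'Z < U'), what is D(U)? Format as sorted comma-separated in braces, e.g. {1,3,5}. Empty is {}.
Constraint 1 (Z < U) on D(Z)={2,3,4,5,6} D(U)={2,3,4,5,6}: Z {2,3,4,5,6}->{2,3,4,5}; U {2,3,4,5,6}->{3,4,5,6}
So after constraint 1: D(U) = {3,4,5,6}

Answer: {3,4,5,6}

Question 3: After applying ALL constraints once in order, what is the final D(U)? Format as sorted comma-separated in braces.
Answer: {5}

Derivation:
Constraint 1 (Z < U) on D(Z)={2,3,4,5,6} D(U)={2,3,4,5,6}: Z {2,3,4,5,6}->{2,3,4,5}; U {2,3,4,5,6}->{3,4,5,6}
Constraint 2 (X + W = Z) on D(X)={2,3,6} D(W)={3,4,5} D(Z)={2,3,4,5}: X {2,3,6}->{2}; W {3,4,5}->{3}; Z {2,3,4,5}->{5}
Constraint 3 (W < Z) on D(W)={3} D(Z)={5}: no change
Constraint 4 (W + X = U) on D(W)={3} D(X)={2} D(U)={3,4,5,6}: U {3,4,5,6}->{5}
So after all 4 constraints: D(U) = {5}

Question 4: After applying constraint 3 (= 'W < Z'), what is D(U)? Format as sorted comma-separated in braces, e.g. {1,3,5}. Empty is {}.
Answer: {3,4,5,6}

Derivation:
Constraint 1 (Z < U) on D(Z)={2,3,4,5,6} D(U)={2,3,4,5,6}: Z {2,3,4,5,6}->{2,3,4,5}; U {2,3,4,5,6}->{3,4,5,6}
Constraint 2 (X + W = Z) on D(X)={2,3,6} D(W)={3,4,5} D(Z)={2,3,4,5}: X {2,3,6}->{2}; W {3,4,5}->{3}; Z {2,3,4,5}->{5}
Constraint 3 (W < Z) on D(W)={3} D(Z)={5}: no change
So after constraint 3: D(U) = {3,4,5,6}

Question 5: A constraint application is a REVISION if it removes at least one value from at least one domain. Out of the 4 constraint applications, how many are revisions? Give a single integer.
Constraint 1 (Z < U) on D(Z)={2,3,4,5,6} D(U)={2,3,4,5,6}: Z {2,3,4,5,6}->{2,3,4,5}; U {2,3,4,5,6}->{3,4,5,6} => REVISION
Constraint 2 (X + W = Z) on D(X)={2,3,6} D(W)={3,4,5} D(Z)={2,3,4,5}: X {2,3,6}->{2}; W {3,4,5}->{3}; Z {2,3,4,5}->{5} => REVISION
Constraint 3 (W < Z) on D(W)={3} D(Z)={5}: no change => not a revision
Constraint 4 (W + X = U) on D(W)={3} D(X)={2} D(U)={3,4,5,6}: U {3,4,5,6}->{5} => REVISION
Total revisions = 3

Answer: 3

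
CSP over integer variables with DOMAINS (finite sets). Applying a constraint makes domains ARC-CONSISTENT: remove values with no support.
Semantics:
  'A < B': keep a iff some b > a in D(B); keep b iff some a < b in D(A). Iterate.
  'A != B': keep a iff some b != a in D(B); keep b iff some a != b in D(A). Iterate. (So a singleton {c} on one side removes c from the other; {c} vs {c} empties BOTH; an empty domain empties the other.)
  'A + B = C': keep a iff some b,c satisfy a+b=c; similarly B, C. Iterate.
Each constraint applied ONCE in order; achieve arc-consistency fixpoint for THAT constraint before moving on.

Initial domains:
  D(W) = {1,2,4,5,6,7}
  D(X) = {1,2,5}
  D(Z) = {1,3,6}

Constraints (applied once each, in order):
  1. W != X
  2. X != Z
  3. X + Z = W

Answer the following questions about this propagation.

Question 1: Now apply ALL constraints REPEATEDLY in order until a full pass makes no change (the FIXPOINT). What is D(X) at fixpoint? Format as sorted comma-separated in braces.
pass 0 (initial): D(X)={1,2,5}
pass 1: W {1,2,4,5,6,7}->{2,4,5,6,7}
pass 2: no change
Fixpoint after 2 passes: D(X) = {1,2,5}

Answer: {1,2,5}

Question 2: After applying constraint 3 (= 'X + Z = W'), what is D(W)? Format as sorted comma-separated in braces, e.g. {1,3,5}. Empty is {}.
Answer: {2,4,5,6,7}

Derivation:
Constraint 1 (W != X) on D(W)={1,2,4,5,6,7} D(X)={1,2,5}: no change
Constraint 2 (X != Z) on D(X)={1,2,5} D(Z)={1,3,6}: no change
Constraint 3 (X + Z = W) on D(X)={1,2,5} D(Z)={1,3,6} D(W)={1,2,4,5,6,7}: W {1,2,4,5,6,7}->{2,4,5,6,7}
So after constraint 3: D(W) = {2,4,5,6,7}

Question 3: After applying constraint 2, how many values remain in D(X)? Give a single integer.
Constraint 1 (W != X) on D(W)={1,2,4,5,6,7} D(X)={1,2,5}: no change
Constraint 2 (X != Z) on D(X)={1,2,5} D(Z)={1,3,6}: no change
So after constraint 2: D(X)={1,2,5}, size = 3

Answer: 3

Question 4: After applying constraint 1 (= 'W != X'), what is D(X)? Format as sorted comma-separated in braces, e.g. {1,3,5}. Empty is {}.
Constraint 1 (W != X) on D(W)={1,2,4,5,6,7} D(X)={1,2,5}: no change
So after constraint 1: D(X) = {1,2,5}

Answer: {1,2,5}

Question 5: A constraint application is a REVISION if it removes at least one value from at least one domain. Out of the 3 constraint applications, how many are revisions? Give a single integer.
Constraint 1 (W != X) on D(W)={1,2,4,5,6,7} D(X)={1,2,5}: no change => not a revision
Constraint 2 (X != Z) on D(X)={1,2,5} D(Z)={1,3,6}: no change => not a revision
Constraint 3 (X + Z = W) on D(X)={1,2,5} D(Z)={1,3,6} D(W)={1,2,4,5,6,7}: W {1,2,4,5,6,7}->{2,4,5,6,7} => REVISION
Total revisions = 1

Answer: 1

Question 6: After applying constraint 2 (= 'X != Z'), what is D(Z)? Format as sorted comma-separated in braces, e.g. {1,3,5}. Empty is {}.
Constraint 1 (W != X) on D(W)={1,2,4,5,6,7} D(X)={1,2,5}: no change
Constraint 2 (X != Z) on D(X)={1,2,5} D(Z)={1,3,6}: no change
So after constraint 2: D(Z) = {1,3,6}

Answer: {1,3,6}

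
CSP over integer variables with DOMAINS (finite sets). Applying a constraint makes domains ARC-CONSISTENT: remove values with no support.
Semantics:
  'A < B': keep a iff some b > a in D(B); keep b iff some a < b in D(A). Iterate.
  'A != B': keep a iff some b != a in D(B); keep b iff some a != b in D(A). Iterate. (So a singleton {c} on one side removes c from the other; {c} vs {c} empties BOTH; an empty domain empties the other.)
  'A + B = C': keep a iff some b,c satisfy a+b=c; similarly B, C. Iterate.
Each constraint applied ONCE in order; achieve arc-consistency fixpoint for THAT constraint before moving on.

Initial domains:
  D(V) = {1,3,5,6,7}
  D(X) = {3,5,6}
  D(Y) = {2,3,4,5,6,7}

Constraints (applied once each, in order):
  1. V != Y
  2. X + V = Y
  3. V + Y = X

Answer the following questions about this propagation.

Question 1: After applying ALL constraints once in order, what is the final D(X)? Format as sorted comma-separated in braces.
Answer: {5}

Derivation:
Constraint 1 (V != Y) on D(V)={1,3,5,6,7} D(Y)={2,3,4,5,6,7}: no change
Constraint 2 (X + V = Y) on D(X)={3,5,6} D(V)={1,3,5,6,7} D(Y)={2,3,4,5,6,7}: V {1,3,5,6,7}->{1,3}; Y {2,3,4,5,6,7}->{4,6,7}
Constraint 3 (V + Y = X) on D(V)={1,3} D(Y)={4,6,7} D(X)={3,5,6}: V {1,3}->{1}; Y {4,6,7}->{4}; X {3,5,6}->{5}
So after all 3 constraints: D(X) = {5}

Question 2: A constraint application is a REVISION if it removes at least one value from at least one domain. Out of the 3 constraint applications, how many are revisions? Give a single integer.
Answer: 2

Derivation:
Constraint 1 (V != Y) on D(V)={1,3,5,6,7} D(Y)={2,3,4,5,6,7}: no change => not a revision
Constraint 2 (X + V = Y) on D(X)={3,5,6} D(V)={1,3,5,6,7} D(Y)={2,3,4,5,6,7}: V {1,3,5,6,7}->{1,3}; Y {2,3,4,5,6,7}->{4,6,7} => REVISION
Constraint 3 (V + Y = X) on D(V)={1,3} D(Y)={4,6,7} D(X)={3,5,6}: V {1,3}->{1}; Y {4,6,7}->{4}; X {3,5,6}->{5} => REVISION
Total revisions = 2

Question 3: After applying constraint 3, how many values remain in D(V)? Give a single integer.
Constraint 1 (V != Y) on D(V)={1,3,5,6,7} D(Y)={2,3,4,5,6,7}: no change
Constraint 2 (X + V = Y) on D(X)={3,5,6} D(V)={1,3,5,6,7} D(Y)={2,3,4,5,6,7}: V {1,3,5,6,7}->{1,3}; Y {2,3,4,5,6,7}->{4,6,7}
Constraint 3 (V + Y = X) on D(V)={1,3} D(Y)={4,6,7} D(X)={3,5,6}: V {1,3}->{1}; Y {4,6,7}->{4}; X {3,5,6}->{5}
So after constraint 3: D(V)={1}, size = 1

Answer: 1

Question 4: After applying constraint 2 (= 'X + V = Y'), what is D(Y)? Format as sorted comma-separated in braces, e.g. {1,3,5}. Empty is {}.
Answer: {4,6,7}

Derivation:
Constraint 1 (V != Y) on D(V)={1,3,5,6,7} D(Y)={2,3,4,5,6,7}: no change
Constraint 2 (X + V = Y) on D(X)={3,5,6} D(V)={1,3,5,6,7} D(Y)={2,3,4,5,6,7}: V {1,3,5,6,7}->{1,3}; Y {2,3,4,5,6,7}->{4,6,7}
So after constraint 2: D(Y) = {4,6,7}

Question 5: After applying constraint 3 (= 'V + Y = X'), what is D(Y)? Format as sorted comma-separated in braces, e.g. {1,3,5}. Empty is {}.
Answer: {4}

Derivation:
Constraint 1 (V != Y) on D(V)={1,3,5,6,7} D(Y)={2,3,4,5,6,7}: no change
Constraint 2 (X + V = Y) on D(X)={3,5,6} D(V)={1,3,5,6,7} D(Y)={2,3,4,5,6,7}: V {1,3,5,6,7}->{1,3}; Y {2,3,4,5,6,7}->{4,6,7}
Constraint 3 (V + Y = X) on D(V)={1,3} D(Y)={4,6,7} D(X)={3,5,6}: V {1,3}->{1}; Y {4,6,7}->{4}; X {3,5,6}->{5}
So after constraint 3: D(Y) = {4}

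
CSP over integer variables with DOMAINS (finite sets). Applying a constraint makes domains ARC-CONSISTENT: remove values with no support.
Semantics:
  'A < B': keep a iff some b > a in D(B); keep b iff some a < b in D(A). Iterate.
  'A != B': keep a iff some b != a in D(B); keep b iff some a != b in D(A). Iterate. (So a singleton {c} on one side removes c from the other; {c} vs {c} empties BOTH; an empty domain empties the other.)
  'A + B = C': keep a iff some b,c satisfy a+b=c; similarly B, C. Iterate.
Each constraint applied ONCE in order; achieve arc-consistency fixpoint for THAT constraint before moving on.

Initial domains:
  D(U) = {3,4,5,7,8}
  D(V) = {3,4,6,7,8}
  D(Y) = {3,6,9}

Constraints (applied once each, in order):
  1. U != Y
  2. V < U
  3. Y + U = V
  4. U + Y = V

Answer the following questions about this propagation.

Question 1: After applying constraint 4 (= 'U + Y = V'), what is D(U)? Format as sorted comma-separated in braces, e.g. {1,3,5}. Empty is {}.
Constraint 1 (U != Y) on D(U)={3,4,5,7,8} D(Y)={3,6,9}: no change
Constraint 2 (V < U) on D(V)={3,4,6,7,8} D(U)={3,4,5,7,8}: V {3,4,6,7,8}->{3,4,6,7}; U {3,4,5,7,8}->{4,5,7,8}
Constraint 3 (Y + U = V) on D(Y)={3,6,9} D(U)={4,5,7,8} D(V)={3,4,6,7}: Y {3,6,9}->{3}; U {4,5,7,8}->{4}; V {3,4,6,7}->{7}
Constraint 4 (U + Y = V) on D(U)={4} D(Y)={3} D(V)={7}: no change
So after constraint 4: D(U) = {4}

Answer: {4}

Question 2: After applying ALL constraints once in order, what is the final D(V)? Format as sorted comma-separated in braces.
Answer: {7}

Derivation:
Constraint 1 (U != Y) on D(U)={3,4,5,7,8} D(Y)={3,6,9}: no change
Constraint 2 (V < U) on D(V)={3,4,6,7,8} D(U)={3,4,5,7,8}: V {3,4,6,7,8}->{3,4,6,7}; U {3,4,5,7,8}->{4,5,7,8}
Constraint 3 (Y + U = V) on D(Y)={3,6,9} D(U)={4,5,7,8} D(V)={3,4,6,7}: Y {3,6,9}->{3}; U {4,5,7,8}->{4}; V {3,4,6,7}->{7}
Constraint 4 (U + Y = V) on D(U)={4} D(Y)={3} D(V)={7}: no change
So after all 4 constraints: D(V) = {7}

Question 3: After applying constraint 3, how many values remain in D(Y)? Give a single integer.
Answer: 1

Derivation:
Constraint 1 (U != Y) on D(U)={3,4,5,7,8} D(Y)={3,6,9}: no change
Constraint 2 (V < U) on D(V)={3,4,6,7,8} D(U)={3,4,5,7,8}: V {3,4,6,7,8}->{3,4,6,7}; U {3,4,5,7,8}->{4,5,7,8}
Constraint 3 (Y + U = V) on D(Y)={3,6,9} D(U)={4,5,7,8} D(V)={3,4,6,7}: Y {3,6,9}->{3}; U {4,5,7,8}->{4}; V {3,4,6,7}->{7}
So after constraint 3: D(Y)={3}, size = 1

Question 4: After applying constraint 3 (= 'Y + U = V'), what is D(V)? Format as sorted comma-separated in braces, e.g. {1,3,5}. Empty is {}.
Answer: {7}

Derivation:
Constraint 1 (U != Y) on D(U)={3,4,5,7,8} D(Y)={3,6,9}: no change
Constraint 2 (V < U) on D(V)={3,4,6,7,8} D(U)={3,4,5,7,8}: V {3,4,6,7,8}->{3,4,6,7}; U {3,4,5,7,8}->{4,5,7,8}
Constraint 3 (Y + U = V) on D(Y)={3,6,9} D(U)={4,5,7,8} D(V)={3,4,6,7}: Y {3,6,9}->{3}; U {4,5,7,8}->{4}; V {3,4,6,7}->{7}
So after constraint 3: D(V) = {7}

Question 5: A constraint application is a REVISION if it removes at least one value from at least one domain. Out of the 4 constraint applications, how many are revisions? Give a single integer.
Answer: 2

Derivation:
Constraint 1 (U != Y) on D(U)={3,4,5,7,8} D(Y)={3,6,9}: no change => not a revision
Constraint 2 (V < U) on D(V)={3,4,6,7,8} D(U)={3,4,5,7,8}: V {3,4,6,7,8}->{3,4,6,7}; U {3,4,5,7,8}->{4,5,7,8} => REVISION
Constraint 3 (Y + U = V) on D(Y)={3,6,9} D(U)={4,5,7,8} D(V)={3,4,6,7}: Y {3,6,9}->{3}; U {4,5,7,8}->{4}; V {3,4,6,7}->{7} => REVISION
Constraint 4 (U + Y = V) on D(U)={4} D(Y)={3} D(V)={7}: no change => not a revision
Total revisions = 2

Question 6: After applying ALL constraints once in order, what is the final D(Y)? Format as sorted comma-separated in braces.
Constraint 1 (U != Y) on D(U)={3,4,5,7,8} D(Y)={3,6,9}: no change
Constraint 2 (V < U) on D(V)={3,4,6,7,8} D(U)={3,4,5,7,8}: V {3,4,6,7,8}->{3,4,6,7}; U {3,4,5,7,8}->{4,5,7,8}
Constraint 3 (Y + U = V) on D(Y)={3,6,9} D(U)={4,5,7,8} D(V)={3,4,6,7}: Y {3,6,9}->{3}; U {4,5,7,8}->{4}; V {3,4,6,7}->{7}
Constraint 4 (U + Y = V) on D(U)={4} D(Y)={3} D(V)={7}: no change
So after all 4 constraints: D(Y) = {3}

Answer: {3}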